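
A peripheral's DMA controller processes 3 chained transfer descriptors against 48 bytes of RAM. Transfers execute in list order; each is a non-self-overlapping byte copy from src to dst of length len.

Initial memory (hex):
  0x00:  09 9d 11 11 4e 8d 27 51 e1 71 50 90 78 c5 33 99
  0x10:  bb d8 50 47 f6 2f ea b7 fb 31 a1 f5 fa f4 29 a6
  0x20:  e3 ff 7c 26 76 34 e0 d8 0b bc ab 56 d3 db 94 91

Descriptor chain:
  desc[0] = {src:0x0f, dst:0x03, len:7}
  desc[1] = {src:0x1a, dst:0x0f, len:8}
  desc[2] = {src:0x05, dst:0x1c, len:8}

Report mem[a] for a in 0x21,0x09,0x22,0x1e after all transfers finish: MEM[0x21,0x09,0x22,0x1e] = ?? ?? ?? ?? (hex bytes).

MEM[0x21,0x09,0x22,0x1e] = 50 2f 90 47

  after D0: wrote 7B at 0x03 = 99bbd85047f62f
  after D1: wrote 8B at 0x0f = a1f5faf429a6e3ff
  after D2: wrote 8B at 0x1c = d85047f62f509078
query mem[0x21]=0x50, mem[0x09]=0x2f, mem[0x22]=0x90, mem[0x1e]=0x47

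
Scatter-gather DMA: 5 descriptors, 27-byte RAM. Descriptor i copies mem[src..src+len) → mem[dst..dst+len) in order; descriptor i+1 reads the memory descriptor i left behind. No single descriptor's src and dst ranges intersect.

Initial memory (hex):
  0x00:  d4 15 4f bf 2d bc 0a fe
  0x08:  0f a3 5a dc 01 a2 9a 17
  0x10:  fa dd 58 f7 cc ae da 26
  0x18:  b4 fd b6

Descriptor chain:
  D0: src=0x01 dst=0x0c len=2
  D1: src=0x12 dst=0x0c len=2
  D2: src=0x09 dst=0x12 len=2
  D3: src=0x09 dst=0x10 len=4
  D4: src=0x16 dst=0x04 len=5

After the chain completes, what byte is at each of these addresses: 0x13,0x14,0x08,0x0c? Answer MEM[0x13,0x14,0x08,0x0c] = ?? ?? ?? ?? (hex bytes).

MEM[0x13,0x14,0x08,0x0c] = 58 cc b6 58

D0: mem[0x0c..0x0d] <- [15 4f]
D1: mem[0x0c..0x0d] <- [58 f7]
D2: mem[0x12..0x13] <- [a3 5a]
D3: mem[0x10..0x13] <- [a3 5a dc 58]
D4: mem[0x04..0x08] <- [da 26 b4 fd b6]
query mem[0x13]=0x58, mem[0x14]=0xcc, mem[0x08]=0xb6, mem[0x0c]=0x58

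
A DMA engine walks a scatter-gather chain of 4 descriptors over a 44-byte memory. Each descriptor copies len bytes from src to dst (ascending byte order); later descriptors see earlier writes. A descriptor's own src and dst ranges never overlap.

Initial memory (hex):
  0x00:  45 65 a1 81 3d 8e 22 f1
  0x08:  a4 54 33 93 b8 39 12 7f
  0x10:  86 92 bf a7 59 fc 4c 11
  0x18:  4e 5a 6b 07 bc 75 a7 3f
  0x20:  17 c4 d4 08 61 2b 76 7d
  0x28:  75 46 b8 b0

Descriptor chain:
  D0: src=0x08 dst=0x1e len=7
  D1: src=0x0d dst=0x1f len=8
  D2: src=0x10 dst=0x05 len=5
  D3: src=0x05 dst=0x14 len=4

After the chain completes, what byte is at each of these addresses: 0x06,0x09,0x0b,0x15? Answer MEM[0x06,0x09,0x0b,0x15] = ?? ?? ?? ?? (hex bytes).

[0] 0x08->0x1e len=7 : a4 54 33 93 b8 39 12
[1] 0x0d->0x1f len=8 : 39 12 7f 86 92 bf a7 59
[2] 0x10->0x05 len=5 : 86 92 bf a7 59
[3] 0x05->0x14 len=4 : 86 92 bf a7
query mem[0x06]=0x92, mem[0x09]=0x59, mem[0x0b]=0x93, mem[0x15]=0x92

MEM[0x06,0x09,0x0b,0x15] = 92 59 93 92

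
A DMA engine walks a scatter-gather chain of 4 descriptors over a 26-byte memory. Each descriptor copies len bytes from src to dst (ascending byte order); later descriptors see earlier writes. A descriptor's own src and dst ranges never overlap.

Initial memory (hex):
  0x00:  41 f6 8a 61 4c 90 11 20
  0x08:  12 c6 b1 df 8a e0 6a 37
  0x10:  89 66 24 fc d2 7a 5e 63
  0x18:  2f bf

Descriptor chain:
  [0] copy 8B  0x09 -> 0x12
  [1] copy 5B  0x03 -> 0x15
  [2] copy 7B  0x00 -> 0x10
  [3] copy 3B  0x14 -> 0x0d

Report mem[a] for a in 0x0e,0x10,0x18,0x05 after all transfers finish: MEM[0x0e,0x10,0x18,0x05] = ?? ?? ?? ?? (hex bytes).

D0: mem[0x12..0x19] <- [c6 b1 df 8a e0 6a 37 89]
D1: mem[0x15..0x19] <- [61 4c 90 11 20]
D2: mem[0x10..0x16] <- [41 f6 8a 61 4c 90 11]
D3: mem[0x0d..0x0f] <- [4c 90 11]
query mem[0x0e]=0x90, mem[0x10]=0x41, mem[0x18]=0x11, mem[0x05]=0x90

MEM[0x0e,0x10,0x18,0x05] = 90 41 11 90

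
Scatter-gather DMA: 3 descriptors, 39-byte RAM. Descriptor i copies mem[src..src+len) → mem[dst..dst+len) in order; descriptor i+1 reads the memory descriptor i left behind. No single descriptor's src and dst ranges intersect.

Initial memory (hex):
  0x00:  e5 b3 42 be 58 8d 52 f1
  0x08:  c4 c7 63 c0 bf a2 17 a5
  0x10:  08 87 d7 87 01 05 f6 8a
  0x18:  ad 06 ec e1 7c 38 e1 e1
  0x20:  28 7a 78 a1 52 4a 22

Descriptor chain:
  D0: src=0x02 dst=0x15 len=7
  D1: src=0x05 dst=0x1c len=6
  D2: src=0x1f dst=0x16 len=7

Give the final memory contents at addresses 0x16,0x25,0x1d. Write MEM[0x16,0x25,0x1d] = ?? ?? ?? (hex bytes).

MEM[0x16,0x25,0x1d] = c4 4a 52

D0: mem[0x15..0x1b] <- [42 be 58 8d 52 f1 c4]
D1: mem[0x1c..0x21] <- [8d 52 f1 c4 c7 63]
D2: mem[0x16..0x1c] <- [c4 c7 63 78 a1 52 4a]
query mem[0x16]=0xc4, mem[0x25]=0x4a, mem[0x1d]=0x52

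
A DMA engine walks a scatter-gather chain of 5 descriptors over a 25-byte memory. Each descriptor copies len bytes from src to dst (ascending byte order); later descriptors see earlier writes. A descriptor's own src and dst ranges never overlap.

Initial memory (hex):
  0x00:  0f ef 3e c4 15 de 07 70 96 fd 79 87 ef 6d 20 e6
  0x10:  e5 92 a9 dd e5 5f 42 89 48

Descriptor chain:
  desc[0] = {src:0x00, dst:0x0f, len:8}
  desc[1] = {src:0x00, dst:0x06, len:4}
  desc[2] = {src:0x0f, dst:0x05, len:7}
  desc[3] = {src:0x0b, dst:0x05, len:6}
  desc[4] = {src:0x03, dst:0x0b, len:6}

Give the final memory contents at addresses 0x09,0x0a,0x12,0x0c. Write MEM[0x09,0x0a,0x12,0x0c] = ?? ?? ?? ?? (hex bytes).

MEM[0x09,0x0a,0x12,0x0c] = 0f ef c4 15

[0] 0x00->0x0f len=8 : 0f ef 3e c4 15 de 07 70
[1] 0x00->0x06 len=4 : 0f ef 3e c4
[2] 0x0f->0x05 len=7 : 0f ef 3e c4 15 de 07
[3] 0x0b->0x05 len=6 : 07 ef 6d 20 0f ef
[4] 0x03->0x0b len=6 : c4 15 07 ef 6d 20
query mem[0x09]=0x0f, mem[0x0a]=0xef, mem[0x12]=0xc4, mem[0x0c]=0x15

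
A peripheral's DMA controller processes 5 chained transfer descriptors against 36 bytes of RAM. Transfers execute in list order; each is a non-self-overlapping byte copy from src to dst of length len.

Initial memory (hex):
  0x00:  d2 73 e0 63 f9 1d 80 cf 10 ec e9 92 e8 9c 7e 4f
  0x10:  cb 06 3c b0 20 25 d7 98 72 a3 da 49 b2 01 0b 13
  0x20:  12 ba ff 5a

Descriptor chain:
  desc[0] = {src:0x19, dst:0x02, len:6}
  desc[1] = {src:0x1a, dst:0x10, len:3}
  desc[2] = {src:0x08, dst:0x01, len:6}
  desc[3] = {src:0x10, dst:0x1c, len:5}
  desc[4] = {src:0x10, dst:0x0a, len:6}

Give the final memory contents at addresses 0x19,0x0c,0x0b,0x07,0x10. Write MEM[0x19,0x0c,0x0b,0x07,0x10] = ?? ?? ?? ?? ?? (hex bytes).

MEM[0x19,0x0c,0x0b,0x07,0x10] = a3 b2 49 0b da

[0] 0x19->0x02 len=6 : a3 da 49 b2 01 0b
[1] 0x1a->0x10 len=3 : da 49 b2
[2] 0x08->0x01 len=6 : 10 ec e9 92 e8 9c
[3] 0x10->0x1c len=5 : da 49 b2 b0 20
[4] 0x10->0x0a len=6 : da 49 b2 b0 20 25
query mem[0x19]=0xa3, mem[0x0c]=0xb2, mem[0x0b]=0x49, mem[0x07]=0x0b, mem[0x10]=0xda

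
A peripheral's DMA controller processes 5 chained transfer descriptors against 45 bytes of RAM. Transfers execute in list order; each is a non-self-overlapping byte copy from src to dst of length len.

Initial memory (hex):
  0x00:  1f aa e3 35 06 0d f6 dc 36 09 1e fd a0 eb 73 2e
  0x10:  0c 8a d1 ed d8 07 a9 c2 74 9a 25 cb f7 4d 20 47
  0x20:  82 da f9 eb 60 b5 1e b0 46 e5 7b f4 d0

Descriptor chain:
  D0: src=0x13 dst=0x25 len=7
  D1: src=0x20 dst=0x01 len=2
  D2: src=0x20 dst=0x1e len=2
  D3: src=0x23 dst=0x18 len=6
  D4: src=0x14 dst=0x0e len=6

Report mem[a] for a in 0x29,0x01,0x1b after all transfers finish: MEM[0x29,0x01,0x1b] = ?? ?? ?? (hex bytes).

MEM[0x29,0x01,0x1b] = c2 82 d8

D0: mem[0x25..0x2b] <- [ed d8 07 a9 c2 74 9a]
D1: mem[0x01..0x02] <- [82 da]
D2: mem[0x1e..0x1f] <- [82 da]
D3: mem[0x18..0x1d] <- [eb 60 ed d8 07 a9]
D4: mem[0x0e..0x13] <- [d8 07 a9 c2 eb 60]
query mem[0x29]=0xc2, mem[0x01]=0x82, mem[0x1b]=0xd8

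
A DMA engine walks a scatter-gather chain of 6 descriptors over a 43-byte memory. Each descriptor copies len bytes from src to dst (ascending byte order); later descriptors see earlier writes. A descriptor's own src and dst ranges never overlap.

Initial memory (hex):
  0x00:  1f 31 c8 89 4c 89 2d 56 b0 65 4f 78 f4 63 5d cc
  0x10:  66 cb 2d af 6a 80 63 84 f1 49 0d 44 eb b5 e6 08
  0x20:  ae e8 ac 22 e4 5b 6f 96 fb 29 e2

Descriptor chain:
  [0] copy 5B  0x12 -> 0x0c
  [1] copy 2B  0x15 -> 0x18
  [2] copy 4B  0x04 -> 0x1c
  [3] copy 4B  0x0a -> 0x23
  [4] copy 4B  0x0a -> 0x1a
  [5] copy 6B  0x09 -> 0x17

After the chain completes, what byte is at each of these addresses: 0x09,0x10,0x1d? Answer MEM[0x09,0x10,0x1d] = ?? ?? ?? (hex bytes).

MEM[0x09,0x10,0x1d] = 65 63 af

D0: mem[0x0c..0x10] <- [2d af 6a 80 63]
D1: mem[0x18..0x19] <- [80 63]
D2: mem[0x1c..0x1f] <- [4c 89 2d 56]
D3: mem[0x23..0x26] <- [4f 78 2d af]
D4: mem[0x1a..0x1d] <- [4f 78 2d af]
D5: mem[0x17..0x1c] <- [65 4f 78 2d af 6a]
query mem[0x09]=0x65, mem[0x10]=0x63, mem[0x1d]=0xaf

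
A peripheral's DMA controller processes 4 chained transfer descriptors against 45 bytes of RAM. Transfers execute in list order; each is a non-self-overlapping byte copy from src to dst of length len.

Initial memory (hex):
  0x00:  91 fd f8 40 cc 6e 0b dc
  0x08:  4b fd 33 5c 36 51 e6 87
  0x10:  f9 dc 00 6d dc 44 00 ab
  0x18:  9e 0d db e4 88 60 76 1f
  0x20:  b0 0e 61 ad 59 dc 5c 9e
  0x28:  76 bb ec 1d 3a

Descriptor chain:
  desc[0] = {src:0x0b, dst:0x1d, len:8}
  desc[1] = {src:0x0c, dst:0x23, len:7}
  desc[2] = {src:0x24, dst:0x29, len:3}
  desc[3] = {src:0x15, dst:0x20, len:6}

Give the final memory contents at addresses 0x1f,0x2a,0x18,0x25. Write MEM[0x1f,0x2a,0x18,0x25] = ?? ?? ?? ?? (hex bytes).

[0] 0x0b->0x1d len=8 : 5c 36 51 e6 87 f9 dc 00
[1] 0x0c->0x23 len=7 : 36 51 e6 87 f9 dc 00
[2] 0x24->0x29 len=3 : 51 e6 87
[3] 0x15->0x20 len=6 : 44 00 ab 9e 0d db
query mem[0x1f]=0x51, mem[0x2a]=0xe6, mem[0x18]=0x9e, mem[0x25]=0xdb

MEM[0x1f,0x2a,0x18,0x25] = 51 e6 9e db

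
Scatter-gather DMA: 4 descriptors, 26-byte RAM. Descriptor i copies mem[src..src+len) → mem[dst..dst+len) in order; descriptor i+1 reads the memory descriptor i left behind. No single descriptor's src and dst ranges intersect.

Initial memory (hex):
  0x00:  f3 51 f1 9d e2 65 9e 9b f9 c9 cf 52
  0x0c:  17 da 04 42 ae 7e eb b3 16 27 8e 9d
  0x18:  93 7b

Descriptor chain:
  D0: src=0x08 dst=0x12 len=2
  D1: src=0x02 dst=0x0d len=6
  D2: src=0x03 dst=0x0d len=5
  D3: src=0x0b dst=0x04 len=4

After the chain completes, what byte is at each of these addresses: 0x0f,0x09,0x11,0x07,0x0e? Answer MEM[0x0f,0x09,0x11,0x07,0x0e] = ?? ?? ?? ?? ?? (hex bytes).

D0: mem[0x12..0x13] <- [f9 c9]
D1: mem[0x0d..0x12] <- [f1 9d e2 65 9e 9b]
D2: mem[0x0d..0x11] <- [9d e2 65 9e 9b]
D3: mem[0x04..0x07] <- [52 17 9d e2]
query mem[0x0f]=0x65, mem[0x09]=0xc9, mem[0x11]=0x9b, mem[0x07]=0xe2, mem[0x0e]=0xe2

MEM[0x0f,0x09,0x11,0x07,0x0e] = 65 c9 9b e2 e2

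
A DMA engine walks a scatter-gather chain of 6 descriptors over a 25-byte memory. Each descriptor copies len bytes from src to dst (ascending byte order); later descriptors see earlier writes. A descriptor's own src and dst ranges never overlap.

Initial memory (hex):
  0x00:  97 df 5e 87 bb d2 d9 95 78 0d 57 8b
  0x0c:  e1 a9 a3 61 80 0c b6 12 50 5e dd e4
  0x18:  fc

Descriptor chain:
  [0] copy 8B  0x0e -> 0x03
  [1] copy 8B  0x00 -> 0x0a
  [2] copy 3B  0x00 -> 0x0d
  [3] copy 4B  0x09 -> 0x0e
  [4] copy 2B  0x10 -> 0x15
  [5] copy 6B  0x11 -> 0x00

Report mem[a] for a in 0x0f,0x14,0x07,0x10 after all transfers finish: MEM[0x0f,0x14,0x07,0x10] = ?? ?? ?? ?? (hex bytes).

[0] 0x0e->0x03 len=8 : a3 61 80 0c b6 12 50 5e
[1] 0x00->0x0a len=8 : 97 df 5e a3 61 80 0c b6
[2] 0x00->0x0d len=3 : 97 df 5e
[3] 0x09->0x0e len=4 : 50 97 df 5e
[4] 0x10->0x15 len=2 : df 5e
[5] 0x11->0x00 len=6 : 5e b6 12 50 df 5e
query mem[0x0f]=0x97, mem[0x14]=0x50, mem[0x07]=0xb6, mem[0x10]=0xdf

MEM[0x0f,0x14,0x07,0x10] = 97 50 b6 df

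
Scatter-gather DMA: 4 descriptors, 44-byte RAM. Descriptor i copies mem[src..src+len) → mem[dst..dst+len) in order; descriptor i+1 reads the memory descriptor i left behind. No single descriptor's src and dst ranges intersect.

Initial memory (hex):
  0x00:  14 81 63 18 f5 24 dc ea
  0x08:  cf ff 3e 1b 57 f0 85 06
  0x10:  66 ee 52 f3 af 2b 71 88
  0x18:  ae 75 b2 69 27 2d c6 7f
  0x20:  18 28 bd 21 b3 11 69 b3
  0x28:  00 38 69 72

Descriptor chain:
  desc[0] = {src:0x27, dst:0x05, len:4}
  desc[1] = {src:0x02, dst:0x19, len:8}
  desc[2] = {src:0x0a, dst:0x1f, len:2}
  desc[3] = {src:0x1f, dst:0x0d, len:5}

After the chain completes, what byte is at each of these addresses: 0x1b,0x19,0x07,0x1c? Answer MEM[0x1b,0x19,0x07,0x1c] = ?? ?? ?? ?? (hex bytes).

  after D0: wrote 4B at 0x05 = b3003869
  after D1: wrote 8B at 0x19 = 6318f5b3003869ff
  after D2: wrote 2B at 0x1f = 3e1b
  after D3: wrote 5B at 0x0d = 3e1b28bd21
query mem[0x1b]=0xf5, mem[0x19]=0x63, mem[0x07]=0x38, mem[0x1c]=0xb3

MEM[0x1b,0x19,0x07,0x1c] = f5 63 38 b3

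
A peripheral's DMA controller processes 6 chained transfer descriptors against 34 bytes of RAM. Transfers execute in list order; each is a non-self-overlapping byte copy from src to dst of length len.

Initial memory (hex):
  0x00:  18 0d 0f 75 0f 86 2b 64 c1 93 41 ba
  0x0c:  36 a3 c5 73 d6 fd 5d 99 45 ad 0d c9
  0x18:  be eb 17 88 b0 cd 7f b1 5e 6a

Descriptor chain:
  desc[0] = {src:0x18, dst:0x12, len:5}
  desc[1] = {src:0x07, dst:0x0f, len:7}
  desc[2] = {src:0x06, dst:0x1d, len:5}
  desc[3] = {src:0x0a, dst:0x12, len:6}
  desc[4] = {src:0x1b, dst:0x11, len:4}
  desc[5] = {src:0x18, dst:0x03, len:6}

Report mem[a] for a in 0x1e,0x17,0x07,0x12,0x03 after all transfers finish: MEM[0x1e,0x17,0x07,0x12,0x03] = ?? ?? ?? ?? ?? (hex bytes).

D0: mem[0x12..0x16] <- [be eb 17 88 b0]
D1: mem[0x0f..0x15] <- [64 c1 93 41 ba 36 a3]
D2: mem[0x1d..0x21] <- [2b 64 c1 93 41]
D3: mem[0x12..0x17] <- [41 ba 36 a3 c5 64]
D4: mem[0x11..0x14] <- [88 b0 2b 64]
D5: mem[0x03..0x08] <- [be eb 17 88 b0 2b]
query mem[0x1e]=0x64, mem[0x17]=0x64, mem[0x07]=0xb0, mem[0x12]=0xb0, mem[0x03]=0xbe

MEM[0x1e,0x17,0x07,0x12,0x03] = 64 64 b0 b0 be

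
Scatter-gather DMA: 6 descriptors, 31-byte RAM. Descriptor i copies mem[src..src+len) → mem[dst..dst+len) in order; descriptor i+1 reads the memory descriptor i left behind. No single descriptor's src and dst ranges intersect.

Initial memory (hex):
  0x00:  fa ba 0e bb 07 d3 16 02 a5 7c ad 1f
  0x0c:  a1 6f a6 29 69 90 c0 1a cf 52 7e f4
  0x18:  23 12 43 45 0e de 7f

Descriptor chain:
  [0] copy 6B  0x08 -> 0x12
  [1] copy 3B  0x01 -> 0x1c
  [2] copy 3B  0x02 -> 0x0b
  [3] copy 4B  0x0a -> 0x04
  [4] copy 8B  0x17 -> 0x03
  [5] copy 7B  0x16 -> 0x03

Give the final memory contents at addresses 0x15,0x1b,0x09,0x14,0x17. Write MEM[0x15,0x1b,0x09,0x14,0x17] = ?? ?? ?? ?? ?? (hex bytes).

MEM[0x15,0x1b,0x09,0x14,0x17] = 1f 45 ba ad 6f

  after D0: wrote 6B at 0x12 = a57cad1fa16f
  after D1: wrote 3B at 0x1c = ba0ebb
  after D2: wrote 3B at 0x0b = 0ebb07
  after D3: wrote 4B at 0x04 = ad0ebb07
  after D4: wrote 8B at 0x03 = 6f23124345ba0ebb
  after D5: wrote 7B at 0x03 = a16f23124345ba
query mem[0x15]=0x1f, mem[0x1b]=0x45, mem[0x09]=0xba, mem[0x14]=0xad, mem[0x17]=0x6f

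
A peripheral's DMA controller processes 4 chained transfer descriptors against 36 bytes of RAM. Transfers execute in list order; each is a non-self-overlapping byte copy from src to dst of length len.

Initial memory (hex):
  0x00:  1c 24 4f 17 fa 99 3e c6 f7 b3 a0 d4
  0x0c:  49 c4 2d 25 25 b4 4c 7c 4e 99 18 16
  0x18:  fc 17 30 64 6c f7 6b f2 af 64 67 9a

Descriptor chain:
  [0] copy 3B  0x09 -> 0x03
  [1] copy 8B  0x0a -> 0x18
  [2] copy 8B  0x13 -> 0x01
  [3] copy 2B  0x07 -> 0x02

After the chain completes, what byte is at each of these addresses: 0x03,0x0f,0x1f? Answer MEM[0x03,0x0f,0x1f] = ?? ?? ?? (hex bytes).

[0] 0x09->0x03 len=3 : b3 a0 d4
[1] 0x0a->0x18 len=8 : a0 d4 49 c4 2d 25 25 b4
[2] 0x13->0x01 len=8 : 7c 4e 99 18 16 a0 d4 49
[3] 0x07->0x02 len=2 : d4 49
query mem[0x03]=0x49, mem[0x0f]=0x25, mem[0x1f]=0xb4

MEM[0x03,0x0f,0x1f] = 49 25 b4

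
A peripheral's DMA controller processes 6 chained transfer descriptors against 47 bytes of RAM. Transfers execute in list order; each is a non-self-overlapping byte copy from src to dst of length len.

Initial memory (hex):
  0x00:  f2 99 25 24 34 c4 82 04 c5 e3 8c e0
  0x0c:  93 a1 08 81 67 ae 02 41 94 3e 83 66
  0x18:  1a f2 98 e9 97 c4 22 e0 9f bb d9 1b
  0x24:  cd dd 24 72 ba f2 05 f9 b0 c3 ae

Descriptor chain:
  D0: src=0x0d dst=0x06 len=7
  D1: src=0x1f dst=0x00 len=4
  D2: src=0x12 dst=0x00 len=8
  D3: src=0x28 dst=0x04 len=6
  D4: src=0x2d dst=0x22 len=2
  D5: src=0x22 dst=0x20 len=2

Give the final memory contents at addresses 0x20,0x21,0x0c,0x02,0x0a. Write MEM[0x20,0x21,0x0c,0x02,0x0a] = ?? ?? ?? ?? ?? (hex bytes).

MEM[0x20,0x21,0x0c,0x02,0x0a] = c3 ae 41 94 ae

[0] 0x0d->0x06 len=7 : a1 08 81 67 ae 02 41
[1] 0x1f->0x00 len=4 : e0 9f bb d9
[2] 0x12->0x00 len=8 : 02 41 94 3e 83 66 1a f2
[3] 0x28->0x04 len=6 : ba f2 05 f9 b0 c3
[4] 0x2d->0x22 len=2 : c3 ae
[5] 0x22->0x20 len=2 : c3 ae
query mem[0x20]=0xc3, mem[0x21]=0xae, mem[0x0c]=0x41, mem[0x02]=0x94, mem[0x0a]=0xae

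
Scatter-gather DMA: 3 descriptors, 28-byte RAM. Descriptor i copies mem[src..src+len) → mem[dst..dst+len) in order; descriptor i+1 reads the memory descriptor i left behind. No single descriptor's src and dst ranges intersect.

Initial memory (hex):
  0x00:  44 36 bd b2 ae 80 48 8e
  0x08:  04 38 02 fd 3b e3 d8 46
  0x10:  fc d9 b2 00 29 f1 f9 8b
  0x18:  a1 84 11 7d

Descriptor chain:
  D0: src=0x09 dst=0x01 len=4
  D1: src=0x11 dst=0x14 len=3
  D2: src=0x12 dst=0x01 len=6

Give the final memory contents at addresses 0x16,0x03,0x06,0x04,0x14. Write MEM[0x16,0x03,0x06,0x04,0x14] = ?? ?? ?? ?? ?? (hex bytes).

MEM[0x16,0x03,0x06,0x04,0x14] = 00 d9 8b b2 d9

D0: mem[0x01..0x04] <- [38 02 fd 3b]
D1: mem[0x14..0x16] <- [d9 b2 00]
D2: mem[0x01..0x06] <- [b2 00 d9 b2 00 8b]
query mem[0x16]=0x00, mem[0x03]=0xd9, mem[0x06]=0x8b, mem[0x04]=0xb2, mem[0x14]=0xd9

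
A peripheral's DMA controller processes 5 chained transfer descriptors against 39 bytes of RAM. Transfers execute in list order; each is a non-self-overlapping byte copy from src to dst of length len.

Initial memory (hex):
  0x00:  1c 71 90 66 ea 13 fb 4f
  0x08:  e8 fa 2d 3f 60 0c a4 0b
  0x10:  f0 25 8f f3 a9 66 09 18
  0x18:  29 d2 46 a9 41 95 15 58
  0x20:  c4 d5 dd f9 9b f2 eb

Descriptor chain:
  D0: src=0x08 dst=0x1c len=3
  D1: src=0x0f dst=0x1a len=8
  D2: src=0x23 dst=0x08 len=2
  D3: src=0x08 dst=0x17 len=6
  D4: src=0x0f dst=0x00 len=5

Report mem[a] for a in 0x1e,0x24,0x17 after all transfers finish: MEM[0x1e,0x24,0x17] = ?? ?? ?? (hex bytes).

  after D0: wrote 3B at 0x1c = e8fa2d
  after D1: wrote 8B at 0x1a = 0bf0258ff3a96609
  after D2: wrote 2B at 0x08 = f99b
  after D3: wrote 6B at 0x17 = f99b2d3f600c
  after D4: wrote 5B at 0x00 = 0bf0258ff3
query mem[0x1e]=0xf3, mem[0x24]=0x9b, mem[0x17]=0xf9

MEM[0x1e,0x24,0x17] = f3 9b f9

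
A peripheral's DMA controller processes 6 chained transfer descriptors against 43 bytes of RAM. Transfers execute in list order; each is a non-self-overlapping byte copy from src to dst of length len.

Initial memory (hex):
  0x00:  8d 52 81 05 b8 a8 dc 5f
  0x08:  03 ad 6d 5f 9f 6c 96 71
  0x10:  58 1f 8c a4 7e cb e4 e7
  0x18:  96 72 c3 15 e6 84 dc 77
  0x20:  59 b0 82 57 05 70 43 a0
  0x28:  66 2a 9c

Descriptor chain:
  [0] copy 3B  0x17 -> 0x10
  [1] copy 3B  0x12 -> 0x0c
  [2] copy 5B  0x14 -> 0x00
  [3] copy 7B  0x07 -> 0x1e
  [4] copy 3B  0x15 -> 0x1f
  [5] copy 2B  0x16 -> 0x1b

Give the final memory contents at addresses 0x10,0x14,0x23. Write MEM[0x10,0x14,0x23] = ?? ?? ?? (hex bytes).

[0] 0x17->0x10 len=3 : e7 96 72
[1] 0x12->0x0c len=3 : 72 a4 7e
[2] 0x14->0x00 len=5 : 7e cb e4 e7 96
[3] 0x07->0x1e len=7 : 5f 03 ad 6d 5f 72 a4
[4] 0x15->0x1f len=3 : cb e4 e7
[5] 0x16->0x1b len=2 : e4 e7
query mem[0x10]=0xe7, mem[0x14]=0x7e, mem[0x23]=0x72

MEM[0x10,0x14,0x23] = e7 7e 72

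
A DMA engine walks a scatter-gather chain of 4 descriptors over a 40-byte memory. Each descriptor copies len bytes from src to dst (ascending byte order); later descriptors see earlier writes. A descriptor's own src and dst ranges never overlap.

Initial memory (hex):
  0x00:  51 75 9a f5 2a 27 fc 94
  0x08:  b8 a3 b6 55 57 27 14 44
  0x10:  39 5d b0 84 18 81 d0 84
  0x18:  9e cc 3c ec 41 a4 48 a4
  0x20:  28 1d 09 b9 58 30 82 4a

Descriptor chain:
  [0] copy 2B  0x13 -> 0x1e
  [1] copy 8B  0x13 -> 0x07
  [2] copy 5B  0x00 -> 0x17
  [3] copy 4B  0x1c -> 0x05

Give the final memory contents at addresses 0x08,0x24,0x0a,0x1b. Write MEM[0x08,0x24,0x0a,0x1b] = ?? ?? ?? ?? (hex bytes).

MEM[0x08,0x24,0x0a,0x1b] = 18 58 d0 2a

D0: mem[0x1e..0x1f] <- [84 18]
D1: mem[0x07..0x0e] <- [84 18 81 d0 84 9e cc 3c]
D2: mem[0x17..0x1b] <- [51 75 9a f5 2a]
D3: mem[0x05..0x08] <- [41 a4 84 18]
query mem[0x08]=0x18, mem[0x24]=0x58, mem[0x0a]=0xd0, mem[0x1b]=0x2a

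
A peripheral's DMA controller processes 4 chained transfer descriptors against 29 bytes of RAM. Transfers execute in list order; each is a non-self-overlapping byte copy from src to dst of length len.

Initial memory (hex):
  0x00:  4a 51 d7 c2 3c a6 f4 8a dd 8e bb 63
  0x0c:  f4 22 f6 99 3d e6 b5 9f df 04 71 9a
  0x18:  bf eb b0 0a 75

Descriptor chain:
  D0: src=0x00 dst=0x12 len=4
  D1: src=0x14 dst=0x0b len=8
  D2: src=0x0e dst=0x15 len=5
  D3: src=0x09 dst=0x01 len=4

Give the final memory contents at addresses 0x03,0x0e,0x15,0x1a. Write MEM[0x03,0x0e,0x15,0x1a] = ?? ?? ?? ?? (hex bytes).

MEM[0x03,0x0e,0x15,0x1a] = d7 9a 9a b0

[0] 0x00->0x12 len=4 : 4a 51 d7 c2
[1] 0x14->0x0b len=8 : d7 c2 71 9a bf eb b0 0a
[2] 0x0e->0x15 len=5 : 9a bf eb b0 0a
[3] 0x09->0x01 len=4 : 8e bb d7 c2
query mem[0x03]=0xd7, mem[0x0e]=0x9a, mem[0x15]=0x9a, mem[0x1a]=0xb0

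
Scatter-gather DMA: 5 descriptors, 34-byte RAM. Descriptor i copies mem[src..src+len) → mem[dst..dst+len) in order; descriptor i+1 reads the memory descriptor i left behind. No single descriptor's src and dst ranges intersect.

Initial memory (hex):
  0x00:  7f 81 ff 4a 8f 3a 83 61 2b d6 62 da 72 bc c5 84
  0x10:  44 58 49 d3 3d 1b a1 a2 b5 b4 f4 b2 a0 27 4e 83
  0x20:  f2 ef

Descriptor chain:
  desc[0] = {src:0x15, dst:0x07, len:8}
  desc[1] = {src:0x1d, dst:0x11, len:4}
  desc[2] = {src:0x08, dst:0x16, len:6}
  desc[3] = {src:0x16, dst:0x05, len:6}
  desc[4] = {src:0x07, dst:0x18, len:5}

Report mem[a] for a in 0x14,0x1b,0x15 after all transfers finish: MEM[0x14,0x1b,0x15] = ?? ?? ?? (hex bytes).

D0: mem[0x07..0x0e] <- [1b a1 a2 b5 b4 f4 b2 a0]
D1: mem[0x11..0x14] <- [27 4e 83 f2]
D2: mem[0x16..0x1b] <- [a1 a2 b5 b4 f4 b2]
D3: mem[0x05..0x0a] <- [a1 a2 b5 b4 f4 b2]
D4: mem[0x18..0x1c] <- [b5 b4 f4 b2 b4]
query mem[0x14]=0xf2, mem[0x1b]=0xb2, mem[0x15]=0x1b

MEM[0x14,0x1b,0x15] = f2 b2 1b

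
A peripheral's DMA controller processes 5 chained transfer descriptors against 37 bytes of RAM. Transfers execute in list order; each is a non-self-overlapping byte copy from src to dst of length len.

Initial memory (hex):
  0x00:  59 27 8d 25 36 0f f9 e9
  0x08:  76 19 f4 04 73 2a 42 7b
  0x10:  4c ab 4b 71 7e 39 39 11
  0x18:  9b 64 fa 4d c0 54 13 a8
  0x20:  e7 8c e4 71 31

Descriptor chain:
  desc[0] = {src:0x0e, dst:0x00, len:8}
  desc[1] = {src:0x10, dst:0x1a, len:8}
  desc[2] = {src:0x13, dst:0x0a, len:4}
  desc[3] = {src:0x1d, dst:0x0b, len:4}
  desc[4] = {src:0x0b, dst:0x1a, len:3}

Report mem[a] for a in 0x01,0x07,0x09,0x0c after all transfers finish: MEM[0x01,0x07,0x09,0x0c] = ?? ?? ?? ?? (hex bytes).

D0: mem[0x00..0x07] <- [42 7b 4c ab 4b 71 7e 39]
D1: mem[0x1a..0x21] <- [4c ab 4b 71 7e 39 39 11]
D2: mem[0x0a..0x0d] <- [71 7e 39 39]
D3: mem[0x0b..0x0e] <- [71 7e 39 39]
D4: mem[0x1a..0x1c] <- [71 7e 39]
query mem[0x01]=0x7b, mem[0x07]=0x39, mem[0x09]=0x19, mem[0x0c]=0x7e

MEM[0x01,0x07,0x09,0x0c] = 7b 39 19 7e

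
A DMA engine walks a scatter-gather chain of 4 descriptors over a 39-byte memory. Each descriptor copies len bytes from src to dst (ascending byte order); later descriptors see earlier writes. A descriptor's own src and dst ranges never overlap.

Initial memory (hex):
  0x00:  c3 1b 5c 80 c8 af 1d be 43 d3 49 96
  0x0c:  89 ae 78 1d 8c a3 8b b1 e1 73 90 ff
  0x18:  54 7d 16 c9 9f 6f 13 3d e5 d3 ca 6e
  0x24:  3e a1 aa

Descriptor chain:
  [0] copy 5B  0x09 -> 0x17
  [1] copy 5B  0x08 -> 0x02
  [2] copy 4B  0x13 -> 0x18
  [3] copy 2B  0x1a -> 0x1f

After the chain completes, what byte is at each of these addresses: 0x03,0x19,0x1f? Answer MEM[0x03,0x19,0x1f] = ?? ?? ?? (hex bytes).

MEM[0x03,0x19,0x1f] = d3 e1 73

D0: mem[0x17..0x1b] <- [d3 49 96 89 ae]
D1: mem[0x02..0x06] <- [43 d3 49 96 89]
D2: mem[0x18..0x1b] <- [b1 e1 73 90]
D3: mem[0x1f..0x20] <- [73 90]
query mem[0x03]=0xd3, mem[0x19]=0xe1, mem[0x1f]=0x73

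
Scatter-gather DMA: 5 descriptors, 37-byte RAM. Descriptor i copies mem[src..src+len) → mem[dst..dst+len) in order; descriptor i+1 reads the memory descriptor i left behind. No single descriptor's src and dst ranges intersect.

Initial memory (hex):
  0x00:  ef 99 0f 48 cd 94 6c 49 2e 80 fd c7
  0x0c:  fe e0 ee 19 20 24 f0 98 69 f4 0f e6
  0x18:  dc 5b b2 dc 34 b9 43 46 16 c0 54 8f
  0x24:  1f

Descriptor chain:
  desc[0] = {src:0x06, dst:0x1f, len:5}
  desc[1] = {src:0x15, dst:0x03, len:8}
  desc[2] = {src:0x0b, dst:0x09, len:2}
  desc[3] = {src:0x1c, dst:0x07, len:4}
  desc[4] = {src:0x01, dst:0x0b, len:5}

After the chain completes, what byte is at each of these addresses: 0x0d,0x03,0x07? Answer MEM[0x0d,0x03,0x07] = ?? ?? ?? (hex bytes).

[0] 0x06->0x1f len=5 : 6c 49 2e 80 fd
[1] 0x15->0x03 len=8 : f4 0f e6 dc 5b b2 dc 34
[2] 0x0b->0x09 len=2 : c7 fe
[3] 0x1c->0x07 len=4 : 34 b9 43 6c
[4] 0x01->0x0b len=5 : 99 0f f4 0f e6
query mem[0x0d]=0xf4, mem[0x03]=0xf4, mem[0x07]=0x34

MEM[0x0d,0x03,0x07] = f4 f4 34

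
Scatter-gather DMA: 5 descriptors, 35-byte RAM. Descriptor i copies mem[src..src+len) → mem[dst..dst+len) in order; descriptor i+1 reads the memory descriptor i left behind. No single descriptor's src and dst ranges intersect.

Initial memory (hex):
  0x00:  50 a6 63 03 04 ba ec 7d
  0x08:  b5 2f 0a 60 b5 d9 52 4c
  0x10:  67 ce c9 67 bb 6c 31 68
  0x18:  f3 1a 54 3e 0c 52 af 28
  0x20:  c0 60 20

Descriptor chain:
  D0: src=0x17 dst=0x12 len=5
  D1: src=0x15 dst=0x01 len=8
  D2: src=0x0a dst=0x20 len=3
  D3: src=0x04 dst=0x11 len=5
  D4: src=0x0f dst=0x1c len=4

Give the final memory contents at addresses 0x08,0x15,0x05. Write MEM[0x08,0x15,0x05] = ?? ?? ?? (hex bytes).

D0: mem[0x12..0x16] <- [68 f3 1a 54 3e]
D1: mem[0x01..0x08] <- [54 3e 68 f3 1a 54 3e 0c]
D2: mem[0x20..0x22] <- [0a 60 b5]
D3: mem[0x11..0x15] <- [f3 1a 54 3e 0c]
D4: mem[0x1c..0x1f] <- [4c 67 f3 1a]
query mem[0x08]=0x0c, mem[0x15]=0x0c, mem[0x05]=0x1a

MEM[0x08,0x15,0x05] = 0c 0c 1a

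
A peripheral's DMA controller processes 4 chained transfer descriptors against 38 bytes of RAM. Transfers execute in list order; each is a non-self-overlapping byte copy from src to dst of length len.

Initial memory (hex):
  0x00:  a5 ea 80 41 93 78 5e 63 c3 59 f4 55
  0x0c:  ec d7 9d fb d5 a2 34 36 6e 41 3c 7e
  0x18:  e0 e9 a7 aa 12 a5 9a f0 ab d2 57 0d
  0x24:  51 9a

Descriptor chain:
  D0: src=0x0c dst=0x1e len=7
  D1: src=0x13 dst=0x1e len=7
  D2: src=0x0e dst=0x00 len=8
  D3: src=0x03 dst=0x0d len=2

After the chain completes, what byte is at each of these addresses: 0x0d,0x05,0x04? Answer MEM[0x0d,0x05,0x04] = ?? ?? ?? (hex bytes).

D0: mem[0x1e..0x24] <- [ec d7 9d fb d5 a2 34]
D1: mem[0x1e..0x24] <- [36 6e 41 3c 7e e0 e9]
D2: mem[0x00..0x07] <- [9d fb d5 a2 34 36 6e 41]
D3: mem[0x0d..0x0e] <- [a2 34]
query mem[0x0d]=0xa2, mem[0x05]=0x36, mem[0x04]=0x34

MEM[0x0d,0x05,0x04] = a2 36 34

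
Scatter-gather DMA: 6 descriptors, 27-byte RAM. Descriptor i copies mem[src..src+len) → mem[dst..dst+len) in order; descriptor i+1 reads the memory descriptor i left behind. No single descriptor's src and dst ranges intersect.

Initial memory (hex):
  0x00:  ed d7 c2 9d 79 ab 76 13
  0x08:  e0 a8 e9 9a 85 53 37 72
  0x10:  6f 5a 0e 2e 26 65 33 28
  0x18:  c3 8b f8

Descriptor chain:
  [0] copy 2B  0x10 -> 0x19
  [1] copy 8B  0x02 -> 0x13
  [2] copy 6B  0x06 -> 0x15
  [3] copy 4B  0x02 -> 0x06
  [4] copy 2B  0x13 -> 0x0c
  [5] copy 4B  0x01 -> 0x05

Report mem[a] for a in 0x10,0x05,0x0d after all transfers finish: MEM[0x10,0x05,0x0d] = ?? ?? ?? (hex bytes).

MEM[0x10,0x05,0x0d] = 6f d7 9d

  after D0: wrote 2B at 0x19 = 6f5a
  after D1: wrote 8B at 0x13 = c29d79ab7613e0a8
  after D2: wrote 6B at 0x15 = 7613e0a8e99a
  after D3: wrote 4B at 0x06 = c29d79ab
  after D4: wrote 2B at 0x0c = c29d
  after D5: wrote 4B at 0x05 = d7c29d79
query mem[0x10]=0x6f, mem[0x05]=0xd7, mem[0x0d]=0x9d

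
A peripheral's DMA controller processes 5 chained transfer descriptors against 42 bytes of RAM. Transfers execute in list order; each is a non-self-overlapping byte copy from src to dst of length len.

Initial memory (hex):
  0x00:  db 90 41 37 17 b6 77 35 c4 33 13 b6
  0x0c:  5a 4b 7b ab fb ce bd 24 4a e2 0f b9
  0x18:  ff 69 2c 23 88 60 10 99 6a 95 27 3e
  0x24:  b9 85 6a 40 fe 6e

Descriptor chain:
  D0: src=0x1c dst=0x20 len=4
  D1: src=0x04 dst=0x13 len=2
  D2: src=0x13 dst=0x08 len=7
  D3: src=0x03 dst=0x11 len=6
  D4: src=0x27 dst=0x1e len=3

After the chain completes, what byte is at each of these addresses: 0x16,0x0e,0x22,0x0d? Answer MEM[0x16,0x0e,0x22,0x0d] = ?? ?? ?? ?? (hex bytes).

[0] 0x1c->0x20 len=4 : 88 60 10 99
[1] 0x04->0x13 len=2 : 17 b6
[2] 0x13->0x08 len=7 : 17 b6 e2 0f b9 ff 69
[3] 0x03->0x11 len=6 : 37 17 b6 77 35 17
[4] 0x27->0x1e len=3 : 40 fe 6e
query mem[0x16]=0x17, mem[0x0e]=0x69, mem[0x22]=0x10, mem[0x0d]=0xff

MEM[0x16,0x0e,0x22,0x0d] = 17 69 10 ff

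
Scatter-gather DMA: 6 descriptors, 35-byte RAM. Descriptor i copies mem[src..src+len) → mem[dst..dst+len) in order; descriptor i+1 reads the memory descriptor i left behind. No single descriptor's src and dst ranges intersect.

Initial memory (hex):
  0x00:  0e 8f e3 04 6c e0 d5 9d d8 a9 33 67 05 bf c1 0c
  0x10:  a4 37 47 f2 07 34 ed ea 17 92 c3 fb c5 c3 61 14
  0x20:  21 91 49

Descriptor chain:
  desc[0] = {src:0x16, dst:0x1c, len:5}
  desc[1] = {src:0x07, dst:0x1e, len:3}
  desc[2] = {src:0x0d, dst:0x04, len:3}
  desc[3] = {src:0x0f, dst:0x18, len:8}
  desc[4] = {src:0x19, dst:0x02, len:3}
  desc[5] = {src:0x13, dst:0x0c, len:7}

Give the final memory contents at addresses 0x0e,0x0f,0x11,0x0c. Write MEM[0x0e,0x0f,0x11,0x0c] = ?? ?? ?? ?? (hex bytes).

MEM[0x0e,0x0f,0x11,0x0c] = 34 ed 0c f2

#0 dst[0x1c+5] := {0xed,0xea,0x17,0x92,0xc3}
#1 dst[0x1e+3] := {0x9d,0xd8,0xa9}
#2 dst[0x04+3] := {0xbf,0xc1,0x0c}
#3 dst[0x18+8] := {0x0c,0xa4,0x37,0x47,0xf2,0x07,0x34,0xed}
#4 dst[0x02+3] := {0xa4,0x37,0x47}
#5 dst[0x0c+7] := {0xf2,0x07,0x34,0xed,0xea,0x0c,0xa4}
query mem[0x0e]=0x34, mem[0x0f]=0xed, mem[0x11]=0x0c, mem[0x0c]=0xf2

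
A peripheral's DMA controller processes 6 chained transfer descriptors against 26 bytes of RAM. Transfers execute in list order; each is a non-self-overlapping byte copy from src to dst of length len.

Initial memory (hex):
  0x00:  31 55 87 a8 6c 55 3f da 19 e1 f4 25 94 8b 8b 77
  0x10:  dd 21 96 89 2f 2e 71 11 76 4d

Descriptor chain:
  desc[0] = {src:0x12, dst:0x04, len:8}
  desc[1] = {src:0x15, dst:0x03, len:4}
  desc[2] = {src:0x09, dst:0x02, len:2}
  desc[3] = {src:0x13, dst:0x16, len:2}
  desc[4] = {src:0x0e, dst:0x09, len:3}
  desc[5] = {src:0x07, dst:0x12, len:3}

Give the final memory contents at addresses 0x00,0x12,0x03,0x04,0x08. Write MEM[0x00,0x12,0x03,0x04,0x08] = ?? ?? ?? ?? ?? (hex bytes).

MEM[0x00,0x12,0x03,0x04,0x08] = 31 2e 76 71 71

D0: mem[0x04..0x0b] <- [96 89 2f 2e 71 11 76 4d]
D1: mem[0x03..0x06] <- [2e 71 11 76]
D2: mem[0x02..0x03] <- [11 76]
D3: mem[0x16..0x17] <- [89 2f]
D4: mem[0x09..0x0b] <- [8b 77 dd]
D5: mem[0x12..0x14] <- [2e 71 8b]
query mem[0x00]=0x31, mem[0x12]=0x2e, mem[0x03]=0x76, mem[0x04]=0x71, mem[0x08]=0x71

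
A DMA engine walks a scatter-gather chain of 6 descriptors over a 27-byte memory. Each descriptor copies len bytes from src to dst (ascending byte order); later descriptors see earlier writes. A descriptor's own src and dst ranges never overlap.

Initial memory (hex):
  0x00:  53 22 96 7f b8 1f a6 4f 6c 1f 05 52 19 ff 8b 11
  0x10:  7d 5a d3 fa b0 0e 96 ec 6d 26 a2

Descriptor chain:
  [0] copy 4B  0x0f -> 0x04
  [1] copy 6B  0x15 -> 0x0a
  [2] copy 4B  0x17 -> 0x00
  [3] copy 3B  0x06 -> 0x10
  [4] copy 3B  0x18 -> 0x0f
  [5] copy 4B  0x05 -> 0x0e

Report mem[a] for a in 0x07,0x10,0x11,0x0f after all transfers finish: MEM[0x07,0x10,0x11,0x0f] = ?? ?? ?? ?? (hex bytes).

[0] 0x0f->0x04 len=4 : 11 7d 5a d3
[1] 0x15->0x0a len=6 : 0e 96 ec 6d 26 a2
[2] 0x17->0x00 len=4 : ec 6d 26 a2
[3] 0x06->0x10 len=3 : 5a d3 6c
[4] 0x18->0x0f len=3 : 6d 26 a2
[5] 0x05->0x0e len=4 : 7d 5a d3 6c
query mem[0x07]=0xd3, mem[0x10]=0xd3, mem[0x11]=0x6c, mem[0x0f]=0x5a

MEM[0x07,0x10,0x11,0x0f] = d3 d3 6c 5a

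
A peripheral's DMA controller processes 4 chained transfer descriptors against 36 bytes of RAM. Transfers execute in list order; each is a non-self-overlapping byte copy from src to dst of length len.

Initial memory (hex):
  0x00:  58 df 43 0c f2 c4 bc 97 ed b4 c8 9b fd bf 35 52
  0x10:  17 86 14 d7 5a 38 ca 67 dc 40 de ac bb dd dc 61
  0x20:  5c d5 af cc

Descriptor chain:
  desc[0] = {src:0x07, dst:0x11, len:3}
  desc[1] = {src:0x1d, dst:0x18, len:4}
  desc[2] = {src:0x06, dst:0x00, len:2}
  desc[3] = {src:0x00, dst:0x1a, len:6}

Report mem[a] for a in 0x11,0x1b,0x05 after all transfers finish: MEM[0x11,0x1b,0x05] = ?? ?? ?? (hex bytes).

MEM[0x11,0x1b,0x05] = 97 97 c4

D0: mem[0x11..0x13] <- [97 ed b4]
D1: mem[0x18..0x1b] <- [dd dc 61 5c]
D2: mem[0x00..0x01] <- [bc 97]
D3: mem[0x1a..0x1f] <- [bc 97 43 0c f2 c4]
query mem[0x11]=0x97, mem[0x1b]=0x97, mem[0x05]=0xc4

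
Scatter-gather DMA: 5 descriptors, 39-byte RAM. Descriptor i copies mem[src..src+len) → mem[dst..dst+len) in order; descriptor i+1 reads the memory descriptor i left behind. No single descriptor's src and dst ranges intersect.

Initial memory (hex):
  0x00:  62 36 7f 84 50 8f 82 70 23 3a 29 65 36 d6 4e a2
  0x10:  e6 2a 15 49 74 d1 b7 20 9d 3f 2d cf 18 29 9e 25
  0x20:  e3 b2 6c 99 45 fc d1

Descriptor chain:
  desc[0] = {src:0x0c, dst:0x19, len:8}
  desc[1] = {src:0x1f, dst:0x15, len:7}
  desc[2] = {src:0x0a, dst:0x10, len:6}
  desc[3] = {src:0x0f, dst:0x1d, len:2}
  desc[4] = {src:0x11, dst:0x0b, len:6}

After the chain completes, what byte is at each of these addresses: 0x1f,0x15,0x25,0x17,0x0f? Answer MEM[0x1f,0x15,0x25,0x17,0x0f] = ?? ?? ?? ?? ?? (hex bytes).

D0: mem[0x19..0x20] <- [36 d6 4e a2 e6 2a 15 49]
D1: mem[0x15..0x1b] <- [15 49 b2 6c 99 45 fc]
D2: mem[0x10..0x15] <- [29 65 36 d6 4e a2]
D3: mem[0x1d..0x1e] <- [a2 29]
D4: mem[0x0b..0x10] <- [65 36 d6 4e a2 49]
query mem[0x1f]=0x15, mem[0x15]=0xa2, mem[0x25]=0xfc, mem[0x17]=0xb2, mem[0x0f]=0xa2

MEM[0x1f,0x15,0x25,0x17,0x0f] = 15 a2 fc b2 a2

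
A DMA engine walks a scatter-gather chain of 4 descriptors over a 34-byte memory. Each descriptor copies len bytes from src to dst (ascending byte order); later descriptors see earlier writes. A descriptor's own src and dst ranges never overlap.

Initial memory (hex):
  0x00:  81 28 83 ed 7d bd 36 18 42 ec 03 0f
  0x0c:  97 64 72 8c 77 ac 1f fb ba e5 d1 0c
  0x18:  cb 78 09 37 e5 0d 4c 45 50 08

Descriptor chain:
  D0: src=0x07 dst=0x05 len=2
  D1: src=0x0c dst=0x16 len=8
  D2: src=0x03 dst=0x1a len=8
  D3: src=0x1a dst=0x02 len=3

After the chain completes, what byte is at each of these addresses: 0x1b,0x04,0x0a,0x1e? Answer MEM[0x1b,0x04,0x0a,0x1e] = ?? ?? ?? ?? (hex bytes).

#0 dst[0x05+2] := {0x18,0x42}
#1 dst[0x16+8] := {0x97,0x64,0x72,0x8c,0x77,0xac,0x1f,0xfb}
#2 dst[0x1a+8] := {0xed,0x7d,0x18,0x42,0x18,0x42,0xec,0x03}
#3 dst[0x02+3] := {0xed,0x7d,0x18}
query mem[0x1b]=0x7d, mem[0x04]=0x18, mem[0x0a]=0x03, mem[0x1e]=0x18

MEM[0x1b,0x04,0x0a,0x1e] = 7d 18 03 18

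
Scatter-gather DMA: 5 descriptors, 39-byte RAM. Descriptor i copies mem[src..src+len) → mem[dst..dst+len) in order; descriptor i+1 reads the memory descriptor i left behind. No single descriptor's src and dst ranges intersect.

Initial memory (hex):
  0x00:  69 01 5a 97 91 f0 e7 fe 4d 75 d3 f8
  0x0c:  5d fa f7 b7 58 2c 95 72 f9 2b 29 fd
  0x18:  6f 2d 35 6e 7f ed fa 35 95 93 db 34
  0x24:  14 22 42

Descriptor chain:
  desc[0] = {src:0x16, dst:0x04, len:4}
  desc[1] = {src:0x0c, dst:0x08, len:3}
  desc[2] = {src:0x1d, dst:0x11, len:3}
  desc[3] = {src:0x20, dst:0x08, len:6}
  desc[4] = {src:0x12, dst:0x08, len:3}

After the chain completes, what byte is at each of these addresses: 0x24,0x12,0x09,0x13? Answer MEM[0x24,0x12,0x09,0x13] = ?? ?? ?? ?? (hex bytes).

MEM[0x24,0x12,0x09,0x13] = 14 fa 35 35

  after D0: wrote 4B at 0x04 = 29fd6f2d
  after D1: wrote 3B at 0x08 = 5dfaf7
  after D2: wrote 3B at 0x11 = edfa35
  after D3: wrote 6B at 0x08 = 9593db341422
  after D4: wrote 3B at 0x08 = fa35f9
query mem[0x24]=0x14, mem[0x12]=0xfa, mem[0x09]=0x35, mem[0x13]=0x35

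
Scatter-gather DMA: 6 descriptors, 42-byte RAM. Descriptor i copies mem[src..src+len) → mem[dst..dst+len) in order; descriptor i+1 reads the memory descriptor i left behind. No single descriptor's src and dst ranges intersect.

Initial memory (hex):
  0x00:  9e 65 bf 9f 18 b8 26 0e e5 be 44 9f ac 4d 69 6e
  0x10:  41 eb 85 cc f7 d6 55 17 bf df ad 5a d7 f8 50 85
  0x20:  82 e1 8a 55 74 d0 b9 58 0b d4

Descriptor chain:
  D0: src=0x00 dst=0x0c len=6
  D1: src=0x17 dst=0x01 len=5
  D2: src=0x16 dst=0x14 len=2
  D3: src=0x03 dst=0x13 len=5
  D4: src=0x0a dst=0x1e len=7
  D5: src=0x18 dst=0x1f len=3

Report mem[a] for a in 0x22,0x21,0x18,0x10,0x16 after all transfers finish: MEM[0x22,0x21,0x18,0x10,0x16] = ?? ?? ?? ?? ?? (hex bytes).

  after D0: wrote 6B at 0x0c = 9e65bf9f18b8
  after D1: wrote 5B at 0x01 = 17bfdfad5a
  after D2: wrote 2B at 0x14 = 5517
  after D3: wrote 5B at 0x13 = dfad5a260e
  after D4: wrote 7B at 0x1e = 449f9e65bf9f18
  after D5: wrote 3B at 0x1f = bfdfad
query mem[0x22]=0xbf, mem[0x21]=0xad, mem[0x18]=0xbf, mem[0x10]=0x18, mem[0x16]=0x26

MEM[0x22,0x21,0x18,0x10,0x16] = bf ad bf 18 26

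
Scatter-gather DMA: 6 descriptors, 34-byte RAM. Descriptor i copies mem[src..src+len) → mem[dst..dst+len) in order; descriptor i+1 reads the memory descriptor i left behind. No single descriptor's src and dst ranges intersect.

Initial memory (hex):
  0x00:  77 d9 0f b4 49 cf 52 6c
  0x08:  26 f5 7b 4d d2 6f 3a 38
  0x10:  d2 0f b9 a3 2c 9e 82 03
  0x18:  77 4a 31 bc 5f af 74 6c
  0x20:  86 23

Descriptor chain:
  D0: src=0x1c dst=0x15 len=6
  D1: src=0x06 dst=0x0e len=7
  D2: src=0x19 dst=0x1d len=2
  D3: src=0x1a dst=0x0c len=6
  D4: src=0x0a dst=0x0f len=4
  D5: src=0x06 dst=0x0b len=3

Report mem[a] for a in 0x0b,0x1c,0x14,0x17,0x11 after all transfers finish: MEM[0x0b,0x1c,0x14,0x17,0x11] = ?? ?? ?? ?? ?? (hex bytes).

[0] 0x1c->0x15 len=6 : 5f af 74 6c 86 23
[1] 0x06->0x0e len=7 : 52 6c 26 f5 7b 4d d2
[2] 0x19->0x1d len=2 : 86 23
[3] 0x1a->0x0c len=6 : 23 bc 5f 86 23 6c
[4] 0x0a->0x0f len=4 : 7b 4d 23 bc
[5] 0x06->0x0b len=3 : 52 6c 26
query mem[0x0b]=0x52, mem[0x1c]=0x5f, mem[0x14]=0xd2, mem[0x17]=0x74, mem[0x11]=0x23

MEM[0x0b,0x1c,0x14,0x17,0x11] = 52 5f d2 74 23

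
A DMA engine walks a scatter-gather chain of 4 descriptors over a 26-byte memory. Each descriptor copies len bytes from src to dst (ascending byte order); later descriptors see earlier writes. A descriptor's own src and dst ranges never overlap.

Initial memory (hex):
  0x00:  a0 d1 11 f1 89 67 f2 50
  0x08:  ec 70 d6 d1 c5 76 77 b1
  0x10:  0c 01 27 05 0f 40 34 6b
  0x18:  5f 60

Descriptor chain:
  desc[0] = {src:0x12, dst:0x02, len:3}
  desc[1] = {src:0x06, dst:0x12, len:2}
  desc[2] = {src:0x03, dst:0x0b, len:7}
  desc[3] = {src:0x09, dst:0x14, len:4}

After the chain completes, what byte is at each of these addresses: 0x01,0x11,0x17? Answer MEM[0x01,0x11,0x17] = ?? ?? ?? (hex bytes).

  after D0: wrote 3B at 0x02 = 27050f
  after D1: wrote 2B at 0x12 = f250
  after D2: wrote 7B at 0x0b = 050f67f250ec70
  after D3: wrote 4B at 0x14 = 70d6050f
query mem[0x01]=0xd1, mem[0x11]=0x70, mem[0x17]=0x0f

MEM[0x01,0x11,0x17] = d1 70 0f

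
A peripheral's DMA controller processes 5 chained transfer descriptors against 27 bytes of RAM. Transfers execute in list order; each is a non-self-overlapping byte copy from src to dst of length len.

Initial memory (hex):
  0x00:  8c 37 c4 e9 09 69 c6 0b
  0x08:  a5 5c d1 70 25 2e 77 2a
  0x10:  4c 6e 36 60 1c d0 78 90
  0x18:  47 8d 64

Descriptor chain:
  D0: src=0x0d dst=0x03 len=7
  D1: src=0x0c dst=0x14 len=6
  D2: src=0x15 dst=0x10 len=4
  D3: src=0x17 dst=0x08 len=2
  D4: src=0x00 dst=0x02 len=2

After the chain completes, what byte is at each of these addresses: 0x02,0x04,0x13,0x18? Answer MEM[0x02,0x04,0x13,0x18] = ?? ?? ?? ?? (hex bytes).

[0] 0x0d->0x03 len=7 : 2e 77 2a 4c 6e 36 60
[1] 0x0c->0x14 len=6 : 25 2e 77 2a 4c 6e
[2] 0x15->0x10 len=4 : 2e 77 2a 4c
[3] 0x17->0x08 len=2 : 2a 4c
[4] 0x00->0x02 len=2 : 8c 37
query mem[0x02]=0x8c, mem[0x04]=0x77, mem[0x13]=0x4c, mem[0x18]=0x4c

MEM[0x02,0x04,0x13,0x18] = 8c 77 4c 4c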